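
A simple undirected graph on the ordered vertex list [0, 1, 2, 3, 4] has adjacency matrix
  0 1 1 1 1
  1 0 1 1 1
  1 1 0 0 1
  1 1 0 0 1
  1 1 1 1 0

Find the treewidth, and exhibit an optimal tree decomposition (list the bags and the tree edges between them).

Every bag has size at most 4, so the width is 4 − 1 = 3 and tw(G) ≤ 3. Conversely, {0, 1, 2, 4} is a clique of size 4, and the vertices of any clique must share a bag in every tree decomposition; so some bag has ≥ 4 vertices and tw(G) ≥ 3. The upper and lower bounds meet at 3, so that is the treewidth.

Treewidth 3.
Bags: B1 = {0, 1, 3, 4}  B2 = {0, 1, 2, 4}
Tree: B1–B2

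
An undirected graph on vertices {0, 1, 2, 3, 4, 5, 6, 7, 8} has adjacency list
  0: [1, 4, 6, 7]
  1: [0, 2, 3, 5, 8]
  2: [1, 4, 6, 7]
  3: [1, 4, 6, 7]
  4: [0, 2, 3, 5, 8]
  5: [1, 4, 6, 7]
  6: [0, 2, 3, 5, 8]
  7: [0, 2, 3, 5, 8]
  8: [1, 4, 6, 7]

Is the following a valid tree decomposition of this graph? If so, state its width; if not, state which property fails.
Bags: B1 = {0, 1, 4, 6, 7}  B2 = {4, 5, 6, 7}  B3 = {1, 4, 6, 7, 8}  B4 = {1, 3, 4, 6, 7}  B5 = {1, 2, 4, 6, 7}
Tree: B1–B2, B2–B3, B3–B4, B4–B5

No — edge (1,5) lies in no bag.

A tree decomposition must satisfy three properties: every vertex lies in some bag; for every edge, both endpoints lie together in some bag; and for every vertex, the bags containing it form a connected subtree. Here edge (1,5) lies in no bag, so the decomposition is invalid.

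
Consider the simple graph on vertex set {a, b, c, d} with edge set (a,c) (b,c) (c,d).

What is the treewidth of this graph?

A width-1 tree decomposition is:
Bags: B1 = {a, c}  B2 = {b, c}  B3 = {c, d}
Tree: B1–B2, B1–B3
Every bag has size at most 2, so the width is 2 − 1 = 1 and tw(G) ≤ 1. Since G has at least one edge (e.g. c–a), it is not an edgeless graph, so tw(G) ≥ 1. Hence tw(G) = 1 exactly.

1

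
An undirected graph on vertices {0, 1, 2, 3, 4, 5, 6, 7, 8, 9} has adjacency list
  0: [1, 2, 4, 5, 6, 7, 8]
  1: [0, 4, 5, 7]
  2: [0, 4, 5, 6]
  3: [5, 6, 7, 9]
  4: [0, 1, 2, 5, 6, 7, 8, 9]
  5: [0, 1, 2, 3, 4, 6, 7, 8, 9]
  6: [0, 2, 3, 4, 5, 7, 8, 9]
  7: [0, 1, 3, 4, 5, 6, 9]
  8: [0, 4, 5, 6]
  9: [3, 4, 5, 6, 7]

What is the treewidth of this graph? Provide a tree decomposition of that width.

Treewidth 4.
Bags: B1 = {0, 4, 5, 6, 8}  B2 = {0, 2, 4, 5, 6}  B3 = {0, 4, 5, 6, 7}  B4 = {4, 5, 6, 7, 9}  B5 = {0, 1, 4, 5, 7}  B6 = {3, 5, 6, 7, 9}
Tree: B1–B2, B2–B3, B3–B4, B3–B5, B4–B6

Every bag has size at most 5, so the width is 5 − 1 = 4 and tw(G) ≤ 4. For the lower bound, the 5 vertices {3, 5, 6, 7, 9} are pairwise adjacent, and any tree decomposition puts a clique entirely inside one bag — forcing width ≥ 4. Combining the bounds, tw(G) = 4.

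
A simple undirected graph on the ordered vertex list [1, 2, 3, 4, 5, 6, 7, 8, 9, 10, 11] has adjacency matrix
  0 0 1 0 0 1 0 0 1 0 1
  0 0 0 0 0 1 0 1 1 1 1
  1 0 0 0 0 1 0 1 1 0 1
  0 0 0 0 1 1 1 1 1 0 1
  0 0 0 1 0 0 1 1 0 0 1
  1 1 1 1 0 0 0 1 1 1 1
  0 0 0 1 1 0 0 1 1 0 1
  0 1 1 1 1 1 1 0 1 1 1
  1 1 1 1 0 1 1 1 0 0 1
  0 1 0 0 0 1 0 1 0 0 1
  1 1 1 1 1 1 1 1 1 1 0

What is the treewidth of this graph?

A width-4 tree decomposition is:
Bags: B1 = {4, 6, 8, 9, 11}  B2 = {2, 6, 8, 9, 11}  B3 = {3, 6, 8, 9, 11}  B4 = {4, 7, 8, 9, 11}  B5 = {2, 6, 8, 10, 11}  B6 = {1, 3, 6, 9, 11}  B7 = {4, 5, 7, 8, 11}
Tree: B1–B2, B1–B3, B1–B4, B2–B5, B3–B6, B4–B7
The largest bag has 5 vertices, giving width 4; this decomposition certifies tw(G) ≤ 4. On the other hand G contains the 5-clique {4, 5, 7, 8, 11}. A clique must lie in a single bag of any decomposition, so no decomposition can have width below 4. The upper and lower bounds meet at 4, so that is the treewidth.

4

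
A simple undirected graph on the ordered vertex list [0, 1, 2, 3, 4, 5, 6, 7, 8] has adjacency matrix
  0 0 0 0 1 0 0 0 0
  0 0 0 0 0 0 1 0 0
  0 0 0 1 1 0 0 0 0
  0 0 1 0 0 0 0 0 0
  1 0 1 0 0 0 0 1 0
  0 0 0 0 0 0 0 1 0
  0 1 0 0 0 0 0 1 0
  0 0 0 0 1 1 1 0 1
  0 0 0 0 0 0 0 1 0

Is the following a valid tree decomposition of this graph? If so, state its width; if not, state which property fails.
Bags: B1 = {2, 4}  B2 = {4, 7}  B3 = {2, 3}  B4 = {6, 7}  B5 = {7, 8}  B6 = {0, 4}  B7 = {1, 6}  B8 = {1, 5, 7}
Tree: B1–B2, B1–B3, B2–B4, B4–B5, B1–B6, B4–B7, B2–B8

No — bags containing vertex 1 are not connected in the tree.

A tree decomposition must satisfy three properties: every vertex lies in some bag; for every edge, both endpoints lie together in some bag; and for every vertex, the bags containing it form a connected subtree. Here bags containing vertex 1 are not connected in the tree, so the decomposition is invalid.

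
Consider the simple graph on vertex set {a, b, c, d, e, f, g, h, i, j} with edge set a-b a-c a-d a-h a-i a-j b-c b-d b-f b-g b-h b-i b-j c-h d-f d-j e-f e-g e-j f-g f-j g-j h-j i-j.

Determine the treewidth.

3

A width-3 tree decomposition is:
Bags: B1 = {b, d, f, j}  B2 = {b, f, g, j}  B3 = {a, b, d, j}  B4 = {a, b, h, j}  B5 = {e, f, g, j}  B6 = {a, b, i, j}  B7 = {a, b, c, h}
Tree: B1–B2, B1–B3, B3–B4, B2–B5, B3–B6, B4–B7
Each bag holds 4 vertices, so the decomposition has width 3, which upper-bounds the treewidth. On the other hand G contains the 4-clique {e, f, g, j}. A clique must lie in a single bag of any decomposition, so no decomposition can have width below 3. Combining the bounds, tw(G) = 3.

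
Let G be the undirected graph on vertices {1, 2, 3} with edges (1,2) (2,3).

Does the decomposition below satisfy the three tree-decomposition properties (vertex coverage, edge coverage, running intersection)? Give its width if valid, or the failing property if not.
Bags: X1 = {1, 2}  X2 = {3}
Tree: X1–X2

A tree decomposition must satisfy three properties: every vertex lies in some bag; for every edge, both endpoints lie together in some bag; and for every vertex, the bags containing it form a connected subtree. Here edge (2,3) lies in no bag, so the decomposition is invalid.

No — edge (2,3) lies in no bag.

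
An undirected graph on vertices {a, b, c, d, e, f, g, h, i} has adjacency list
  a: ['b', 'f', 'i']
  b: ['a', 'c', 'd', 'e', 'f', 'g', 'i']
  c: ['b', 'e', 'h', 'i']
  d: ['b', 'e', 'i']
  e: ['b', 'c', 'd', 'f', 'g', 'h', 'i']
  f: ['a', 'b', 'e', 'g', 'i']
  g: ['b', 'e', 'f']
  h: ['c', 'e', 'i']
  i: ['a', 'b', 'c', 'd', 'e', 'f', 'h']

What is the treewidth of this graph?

A width-3 tree decomposition is:
Bags: B1 = {b, e, f, g}  B2 = {b, e, f, i}  B3 = {a, b, f, i}  B4 = {b, c, e, i}  B5 = {c, e, h, i}  B6 = {b, d, e, i}
Tree: B1–B2, B2–B3, B2–B4, B4–B5, B2–B6
Every bag has size at most 4, so the width is 4 − 1 = 3 and tw(G) ≤ 3. On the other hand G contains the 4-clique {c, e, h, i}. A clique must lie in a single bag of any decomposition, so no decomposition can have width below 3. Therefore the treewidth is 3.

3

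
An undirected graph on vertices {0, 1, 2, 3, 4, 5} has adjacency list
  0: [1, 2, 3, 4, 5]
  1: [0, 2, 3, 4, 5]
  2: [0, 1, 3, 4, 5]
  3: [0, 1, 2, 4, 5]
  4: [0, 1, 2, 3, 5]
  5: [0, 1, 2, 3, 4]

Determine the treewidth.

A width-5 tree decomposition is:
Bags: B1 = {0, 1, 2, 3, 4, 5}
Tree: (single bag)
A single bag containing all 6 vertices is trivially a valid decomposition of width 5. Conversely, {0, 1, 2, 3, 4, 5} is a clique of size 6, and the vertices of any clique must share a bag in every tree decomposition; so some bag has ≥ 6 vertices and tw(G) ≥ 5. The upper and lower bounds meet at 5, so that is the treewidth.

5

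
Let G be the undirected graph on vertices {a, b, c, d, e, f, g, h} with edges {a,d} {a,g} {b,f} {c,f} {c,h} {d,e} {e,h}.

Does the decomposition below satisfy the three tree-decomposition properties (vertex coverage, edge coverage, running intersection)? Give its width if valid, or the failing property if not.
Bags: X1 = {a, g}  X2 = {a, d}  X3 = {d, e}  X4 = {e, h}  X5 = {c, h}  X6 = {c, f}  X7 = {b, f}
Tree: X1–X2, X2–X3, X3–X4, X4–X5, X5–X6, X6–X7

Yes; width 1.

Every vertex of G appears in some bag (union = {a, b, c, d, e, f, g, h}); every edge is covered by a bag; and for each vertex v the set of bags containing v is connected in the bag tree. The decomposition is therefore valid. The largest bag has 2 vertices, so the width is 1.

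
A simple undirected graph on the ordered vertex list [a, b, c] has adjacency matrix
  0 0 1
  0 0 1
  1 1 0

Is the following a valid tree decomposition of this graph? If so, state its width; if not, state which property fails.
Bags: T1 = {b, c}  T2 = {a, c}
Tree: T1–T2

Every vertex of G appears in some bag (union = {a, b, c}); every edge is covered by a bag; and for each vertex v the set of bags containing v is connected in the bag tree. The decomposition is therefore valid. The largest bag has 2 vertices, so the width is 1.

Yes; width 1.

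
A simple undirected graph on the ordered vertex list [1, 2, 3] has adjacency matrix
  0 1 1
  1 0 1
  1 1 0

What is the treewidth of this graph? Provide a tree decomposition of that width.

With just one bag of size 3, the width is 3 − 1 = 2, so tw(G) ≤ 2. On the other hand G contains the 3-clique {1, 2, 3}. A clique must lie in a single bag of any decomposition, so no decomposition can have width below 2. The upper and lower bounds meet at 2, so that is the treewidth.

Treewidth 2.
One such decomposition:
Bags: B1 = {1, 2, 3}
Tree: (single bag)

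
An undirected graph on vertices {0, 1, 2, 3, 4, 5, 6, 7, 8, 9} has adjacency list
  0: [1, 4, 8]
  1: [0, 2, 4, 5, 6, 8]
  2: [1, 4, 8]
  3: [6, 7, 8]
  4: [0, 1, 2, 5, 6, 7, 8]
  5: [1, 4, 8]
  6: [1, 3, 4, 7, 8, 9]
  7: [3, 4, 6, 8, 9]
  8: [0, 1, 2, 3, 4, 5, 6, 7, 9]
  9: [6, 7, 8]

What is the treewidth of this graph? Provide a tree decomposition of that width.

Treewidth 3.
One optimal decomposition is:
Bags: B1 = {1, 4, 6, 8}  B2 = {4, 6, 7, 8}  B3 = {3, 6, 7, 8}  B4 = {6, 7, 8, 9}  B5 = {1, 4, 5, 8}  B6 = {0, 1, 4, 8}  B7 = {1, 2, 4, 8}
Tree: B1–B2, B2–B3, B3–B4, B1–B5, B5–B6, B5–B7

Each bag holds 4 vertices, so the decomposition has width 3, which upper-bounds the treewidth. Conversely, {6, 7, 8, 9} is a clique of size 4, and the vertices of any clique must share a bag in every tree decomposition; so some bag has ≥ 4 vertices and tw(G) ≥ 3. Combining the bounds, tw(G) = 3.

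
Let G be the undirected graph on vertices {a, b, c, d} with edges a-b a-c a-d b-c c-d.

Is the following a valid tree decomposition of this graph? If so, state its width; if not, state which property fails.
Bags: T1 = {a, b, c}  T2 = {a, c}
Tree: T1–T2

No — vertex d appears in no bag.

A tree decomposition must satisfy three properties: every vertex lies in some bag; for every edge, both endpoints lie together in some bag; and for every vertex, the bags containing it form a connected subtree. Here vertex d appears in no bag, so the decomposition is invalid.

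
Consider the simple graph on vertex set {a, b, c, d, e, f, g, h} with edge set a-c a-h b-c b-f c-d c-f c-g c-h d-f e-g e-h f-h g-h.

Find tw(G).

2

A width-2 tree decomposition is:
Bags: B1 = {c, f, h}  B2 = {c, g, h}  B3 = {a, c, h}  B4 = {c, d, f}  B5 = {b, c, f}  B6 = {e, g, h}
Tree: B1–B2, B2–B3, B1–B4, B4–B5, B2–B6
Every bag has size at most 3, so the width is 3 − 1 = 2 and tw(G) ≤ 2. For the lower bound, the 3 vertices {e, g, h} are pairwise adjacent, and any tree decomposition puts a clique entirely inside one bag — forcing width ≥ 2. The upper and lower bounds meet at 2, so that is the treewidth.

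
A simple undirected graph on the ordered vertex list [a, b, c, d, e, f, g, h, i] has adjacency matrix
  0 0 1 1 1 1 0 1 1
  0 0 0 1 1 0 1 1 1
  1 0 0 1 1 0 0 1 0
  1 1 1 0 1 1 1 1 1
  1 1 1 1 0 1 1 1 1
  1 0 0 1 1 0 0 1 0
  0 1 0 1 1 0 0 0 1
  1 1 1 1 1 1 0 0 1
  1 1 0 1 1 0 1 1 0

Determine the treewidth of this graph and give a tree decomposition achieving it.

Each bag holds 5 vertices, so the decomposition has width 4, which upper-bounds the treewidth. Conversely, {b, d, e, g, i} is a clique of size 5, and the vertices of any clique must share a bag in every tree decomposition; so some bag has ≥ 5 vertices and tw(G) ≥ 4. Hence tw(G) = 4 exactly.

Treewidth 4.
One such decomposition:
Bags: B1 = {b, d, e, h, i}  B2 = {a, d, e, h, i}  B3 = {b, d, e, g, i}  B4 = {a, d, e, f, h}  B5 = {a, c, d, e, h}
Tree: B1–B2, B1–B3, B2–B4, B4–B5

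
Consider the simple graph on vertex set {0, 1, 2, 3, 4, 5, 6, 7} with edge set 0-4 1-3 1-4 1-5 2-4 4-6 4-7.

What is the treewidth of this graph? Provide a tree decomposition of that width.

Every bag has size at most 2, so the width is 2 − 1 = 1 and tw(G) ≤ 1. Any graph with an edge has treewidth ≥ 1, and G has the edge 7–4. Therefore the treewidth is 1.

Treewidth 1.
One such decomposition:
Bags: B1 = {4, 7}  B2 = {0, 4}  B3 = {4, 6}  B4 = {1, 4}  B5 = {2, 4}  B6 = {1, 3}  B7 = {1, 5}
Tree: B1–B2, B2–B3, B1–B4, B4–B5, B4–B6, B6–B7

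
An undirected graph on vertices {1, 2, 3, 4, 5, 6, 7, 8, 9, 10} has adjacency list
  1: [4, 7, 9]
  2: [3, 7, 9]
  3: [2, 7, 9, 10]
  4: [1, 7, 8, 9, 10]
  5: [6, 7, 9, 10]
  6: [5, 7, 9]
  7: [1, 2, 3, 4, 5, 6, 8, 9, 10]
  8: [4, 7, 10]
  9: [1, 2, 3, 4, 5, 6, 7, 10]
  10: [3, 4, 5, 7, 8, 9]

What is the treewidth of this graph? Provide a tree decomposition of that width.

Treewidth 3.
One optimal decomposition is:
Bags: B1 = {5, 7, 9, 10}  B2 = {5, 6, 7, 9}  B3 = {3, 7, 9, 10}  B4 = {4, 7, 9, 10}  B5 = {4, 7, 8, 10}  B6 = {2, 3, 7, 9}  B7 = {1, 4, 7, 9}
Tree: B1–B2, B1–B3, B1–B4, B4–B5, B3–B6, B4–B7

The largest bag has 4 vertices, giving width 3; this decomposition certifies tw(G) ≤ 3. Conversely, {4, 7, 8, 10} is a clique of size 4, and the vertices of any clique must share a bag in every tree decomposition; so some bag has ≥ 4 vertices and tw(G) ≥ 3. Therefore the treewidth is 3.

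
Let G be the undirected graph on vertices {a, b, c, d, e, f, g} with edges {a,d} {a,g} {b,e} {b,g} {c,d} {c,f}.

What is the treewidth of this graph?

A width-1 tree decomposition is:
Bags: B1 = {c, f}  B2 = {c, d}  B3 = {a, d}  B4 = {a, g}  B5 = {b, g}  B6 = {b, e}
Tree: B1–B2, B2–B3, B3–B4, B4–B5, B5–B6
The largest bag has 2 vertices, giving width 1; this decomposition certifies tw(G) ≤ 1. Since G has at least one edge (e.g. f–c), it is not an edgeless graph, so tw(G) ≥ 1. The upper and lower bounds meet at 1, so that is the treewidth.

1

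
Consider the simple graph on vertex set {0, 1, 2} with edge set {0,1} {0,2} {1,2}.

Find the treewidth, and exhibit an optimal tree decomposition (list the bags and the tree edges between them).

With just one bag of size 3, the width is 3 − 1 = 2, so tw(G) ≤ 2. On the other hand G contains the 3-clique {0, 1, 2}. A clique must lie in a single bag of any decomposition, so no decomposition can have width below 2. The upper and lower bounds meet at 2, so that is the treewidth.

Treewidth 2.
Bags: B1 = {0, 1, 2}
Tree: (single bag)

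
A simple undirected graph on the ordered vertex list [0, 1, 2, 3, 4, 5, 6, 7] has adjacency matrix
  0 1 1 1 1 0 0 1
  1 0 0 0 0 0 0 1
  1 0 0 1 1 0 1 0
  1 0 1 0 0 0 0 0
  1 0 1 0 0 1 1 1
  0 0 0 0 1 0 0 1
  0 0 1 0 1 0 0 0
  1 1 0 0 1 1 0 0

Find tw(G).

A width-2 tree decomposition is:
Bags: B1 = {0, 1, 7}  B2 = {0, 4, 7}  B3 = {0, 2, 4}  B4 = {0, 2, 3}  B5 = {2, 4, 6}  B6 = {4, 5, 7}
Tree: B1–B2, B2–B3, B3–B4, B3–B5, B2–B6
Every bag has size at most 3, so the width is 3 − 1 = 2 and tw(G) ≤ 2. For the lower bound, the 3 vertices {0, 1, 7} are pairwise adjacent, and any tree decomposition puts a clique entirely inside one bag — forcing width ≥ 2. Hence tw(G) = 2 exactly.

2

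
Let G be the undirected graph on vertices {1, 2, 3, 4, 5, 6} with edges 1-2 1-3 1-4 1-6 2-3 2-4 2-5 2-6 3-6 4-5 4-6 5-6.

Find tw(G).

A width-3 tree decomposition is:
Bags: B1 = {1, 2, 4, 6}  B2 = {2, 4, 5, 6}  B3 = {1, 2, 3, 6}
Tree: B1–B2, B1–B3
Each bag holds 4 vertices, so the decomposition has width 3, which upper-bounds the treewidth. Conversely, {1, 2, 3, 6} is a clique of size 4, and the vertices of any clique must share a bag in every tree decomposition; so some bag has ≥ 4 vertices and tw(G) ≥ 3. The upper and lower bounds meet at 3, so that is the treewidth.

3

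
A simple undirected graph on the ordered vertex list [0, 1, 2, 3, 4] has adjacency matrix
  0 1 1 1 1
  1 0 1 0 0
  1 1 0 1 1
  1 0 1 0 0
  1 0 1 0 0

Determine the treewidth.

2

A width-2 tree decomposition is:
Bags: B1 = {0, 1, 2}  B2 = {0, 2, 4}  B3 = {0, 2, 3}
Tree: B1–B2, B1–B3
Each bag holds 3 vertices, so the decomposition has width 2, which upper-bounds the treewidth. For the lower bound, the 3 vertices {0, 1, 2} are pairwise adjacent, and any tree decomposition puts a clique entirely inside one bag — forcing width ≥ 2. The upper and lower bounds meet at 2, so that is the treewidth.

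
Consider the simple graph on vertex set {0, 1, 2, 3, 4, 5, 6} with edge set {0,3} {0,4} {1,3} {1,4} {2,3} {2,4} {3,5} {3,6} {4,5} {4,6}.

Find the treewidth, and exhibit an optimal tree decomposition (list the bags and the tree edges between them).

Treewidth 2.
Bags: B1 = {1, 3, 4}  B2 = {3, 4, 6}  B3 = {0, 3, 4}  B4 = {2, 3, 4}  B5 = {3, 4, 5}
Tree: B1–B2, B2–B3, B3–B4, B4–B5

The largest bag has 3 vertices, giving width 2; this decomposition certifies tw(G) ≤ 2. The edges 3–1–4–6–3 form a cycle, so G is not a tree and its treewidth is at least 2. Hence tw(G) = 2 exactly.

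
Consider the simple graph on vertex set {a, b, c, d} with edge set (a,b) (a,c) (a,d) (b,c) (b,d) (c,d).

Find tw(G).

3

A width-3 tree decomposition is:
Bags: B1 = {a, b, c, d}
Tree: (single bag)
A single bag containing all 4 vertices is trivially a valid decomposition of width 3. For the lower bound, the 4 vertices {a, b, c, d} are pairwise adjacent, and any tree decomposition puts a clique entirely inside one bag — forcing width ≥ 3. Therefore the treewidth is 3.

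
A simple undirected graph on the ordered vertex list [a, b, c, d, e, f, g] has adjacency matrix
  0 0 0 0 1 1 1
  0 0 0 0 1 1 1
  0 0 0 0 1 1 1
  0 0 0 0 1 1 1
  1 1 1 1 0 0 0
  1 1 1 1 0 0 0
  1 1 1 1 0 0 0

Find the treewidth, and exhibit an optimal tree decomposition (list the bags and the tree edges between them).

Treewidth 3.
One optimal decomposition is:
Bags: B1 = {c, e, f, g}  B2 = {b, e, f, g}  B3 = {a, e, f, g}  B4 = {d, e, f, g}
Tree: B1–B2, B2–B3, B3–B4

Every bag has size at most 4, so the width is 4 − 1 = 3 and tw(G) ≤ 3. For the lower bound: the 4 vertex sets {c,g}, {b,e}, {f}, {a} are disjoint, each induces a connected subgraph, and every pair is joined by at least one edge of G. Contracting each set to a single vertex therefore yields K_{4} as a minor, and since treewidth is minor-monotone, tw(G) ≥ tw(K_{4}) = 3. Hence tw(G) = 3 exactly.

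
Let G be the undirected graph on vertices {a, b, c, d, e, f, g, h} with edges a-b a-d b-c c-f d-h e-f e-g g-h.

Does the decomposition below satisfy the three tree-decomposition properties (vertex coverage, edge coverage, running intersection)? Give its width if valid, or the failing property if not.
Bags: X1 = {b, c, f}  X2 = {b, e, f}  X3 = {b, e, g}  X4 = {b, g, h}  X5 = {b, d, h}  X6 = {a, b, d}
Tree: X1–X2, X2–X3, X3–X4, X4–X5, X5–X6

Yes; width 2.

Checking the three conditions: (i) the bags cover all of {a, b, c, d, e, f, g, h}; (ii) for each edge, some bag contains both endpoints; (iii) the bags containing any fixed vertex form a subtree. All hold, so the decomposition is valid with width 3 − 1 = 2.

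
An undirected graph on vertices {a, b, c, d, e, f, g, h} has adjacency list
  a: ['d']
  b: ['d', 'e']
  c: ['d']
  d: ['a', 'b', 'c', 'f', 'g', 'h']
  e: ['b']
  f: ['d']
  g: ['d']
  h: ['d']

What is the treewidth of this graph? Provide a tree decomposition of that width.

Each bag holds 2 vertices, so the decomposition has width 1, which upper-bounds the treewidth. Any graph with an edge has treewidth ≥ 1, and G has the edge d–c. Combining the bounds, tw(G) = 1.

Treewidth 1.
Bags: B1 = {c, d}  B2 = {d, g}  B3 = {d, h}  B4 = {b, d}  B5 = {d, f}  B6 = {b, e}  B7 = {a, d}
Tree: B1–B2, B2–B3, B2–B4, B1–B5, B4–B6, B3–B7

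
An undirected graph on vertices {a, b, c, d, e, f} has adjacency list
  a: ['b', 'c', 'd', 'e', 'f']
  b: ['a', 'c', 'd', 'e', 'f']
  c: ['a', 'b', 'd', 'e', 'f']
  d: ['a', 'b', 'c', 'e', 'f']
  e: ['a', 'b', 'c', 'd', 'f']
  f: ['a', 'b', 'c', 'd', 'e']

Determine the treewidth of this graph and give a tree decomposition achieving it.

Treewidth 5.
Bags: B1 = {a, b, c, d, e, f}
Tree: (single bag)

With just one bag of size 6, the width is 6 − 1 = 5, so tw(G) ≤ 5. For the lower bound, the 6 vertices {a, b, c, d, e, f} are pairwise adjacent, and any tree decomposition puts a clique entirely inside one bag — forcing width ≥ 5. Hence tw(G) = 5 exactly.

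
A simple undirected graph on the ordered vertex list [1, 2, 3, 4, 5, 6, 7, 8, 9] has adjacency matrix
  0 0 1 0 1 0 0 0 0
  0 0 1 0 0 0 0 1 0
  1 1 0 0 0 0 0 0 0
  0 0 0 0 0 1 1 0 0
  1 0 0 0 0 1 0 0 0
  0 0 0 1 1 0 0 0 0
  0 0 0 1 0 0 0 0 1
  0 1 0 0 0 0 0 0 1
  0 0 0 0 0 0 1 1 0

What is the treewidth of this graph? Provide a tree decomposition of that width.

Treewidth 2.
Bags: B1 = {4, 7, 9}  B2 = {4, 8, 9}  B3 = {2, 4, 8}  B4 = {2, 3, 4}  B5 = {1, 3, 4}  B6 = {1, 4, 5}  B7 = {4, 5, 6}
Tree: B1–B2, B2–B3, B3–B4, B4–B5, B5–B6, B6–B7

Every bag has size at most 3, so the width is 3 − 1 = 2 and tw(G) ≤ 2. The edges 4–7–9–8–2–3–1–5–6–4 form a cycle, so G is not a tree and its treewidth is at least 2. Hence tw(G) = 2 exactly.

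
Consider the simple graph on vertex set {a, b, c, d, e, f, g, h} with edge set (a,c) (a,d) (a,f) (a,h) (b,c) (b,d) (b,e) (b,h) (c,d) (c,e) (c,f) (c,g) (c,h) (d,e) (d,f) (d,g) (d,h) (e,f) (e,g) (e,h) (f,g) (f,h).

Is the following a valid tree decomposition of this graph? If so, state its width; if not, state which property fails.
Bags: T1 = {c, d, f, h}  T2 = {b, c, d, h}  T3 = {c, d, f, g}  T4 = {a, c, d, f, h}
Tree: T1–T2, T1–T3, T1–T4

A tree decomposition must satisfy three properties: every vertex lies in some bag; for every edge, both endpoints lie together in some bag; and for every vertex, the bags containing it form a connected subtree. Here vertex e appears in no bag, so the decomposition is invalid.

No — vertex e appears in no bag.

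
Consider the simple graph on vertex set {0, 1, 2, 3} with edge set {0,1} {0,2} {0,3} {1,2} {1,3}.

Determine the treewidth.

2

A width-2 tree decomposition is:
Bags: B1 = {0, 1, 2}  B2 = {0, 1, 3}
Tree: B1–B2
Each bag holds 3 vertices, so the decomposition has width 2, which upper-bounds the treewidth. For the lower bound, the 3 vertices {0, 1, 2} are pairwise adjacent, and any tree decomposition puts a clique entirely inside one bag — forcing width ≥ 2. Combining the bounds, tw(G) = 2.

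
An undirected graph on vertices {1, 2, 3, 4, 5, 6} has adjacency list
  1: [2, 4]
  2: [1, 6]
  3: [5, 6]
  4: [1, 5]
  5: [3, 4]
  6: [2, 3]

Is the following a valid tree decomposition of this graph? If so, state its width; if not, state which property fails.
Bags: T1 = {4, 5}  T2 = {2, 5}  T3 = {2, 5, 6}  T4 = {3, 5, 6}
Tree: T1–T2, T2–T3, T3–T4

A tree decomposition must satisfy three properties: every vertex lies in some bag; for every edge, both endpoints lie together in some bag; and for every vertex, the bags containing it form a connected subtree. Here vertex 1 appears in no bag, so the decomposition is invalid.

No — vertex 1 appears in no bag.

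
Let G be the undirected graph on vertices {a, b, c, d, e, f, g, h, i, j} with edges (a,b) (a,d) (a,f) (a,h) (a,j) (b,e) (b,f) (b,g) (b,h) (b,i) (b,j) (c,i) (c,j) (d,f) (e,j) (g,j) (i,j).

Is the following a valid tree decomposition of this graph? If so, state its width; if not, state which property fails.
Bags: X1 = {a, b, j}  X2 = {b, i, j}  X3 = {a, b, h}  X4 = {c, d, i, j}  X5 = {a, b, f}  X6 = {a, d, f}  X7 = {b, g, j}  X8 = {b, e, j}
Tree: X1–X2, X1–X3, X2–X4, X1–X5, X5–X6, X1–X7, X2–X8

A tree decomposition must satisfy three properties: every vertex lies in some bag; for every edge, both endpoints lie together in some bag; and for every vertex, the bags containing it form a connected subtree. Here bags containing vertex d are not connected in the tree, so the decomposition is invalid.

No — bags containing vertex d are not connected in the tree.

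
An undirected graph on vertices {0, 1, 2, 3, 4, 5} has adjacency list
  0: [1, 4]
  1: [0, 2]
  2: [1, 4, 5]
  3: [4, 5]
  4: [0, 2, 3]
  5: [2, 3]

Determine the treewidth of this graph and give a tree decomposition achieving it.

The largest bag has 3 vertices, giving width 2; this decomposition certifies tw(G) ≤ 2. For the lower bound, G contains the cycle 0–1–2–4–0, so G is not a forest; only forests have treewidth ≤ 1, hence tw(G) ≥ 2. Hence tw(G) = 2 exactly.

Treewidth 2.
Bags: B1 = {0, 1, 4}  B2 = {1, 2, 4}  B3 = {2, 3, 4}  B4 = {2, 3, 5}
Tree: B1–B2, B2–B3, B3–B4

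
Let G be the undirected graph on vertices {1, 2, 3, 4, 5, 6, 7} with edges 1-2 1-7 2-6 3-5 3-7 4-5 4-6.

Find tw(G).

2

A width-2 tree decomposition is:
Bags: B1 = {1, 3, 7}  B2 = {1, 2, 3}  B3 = {2, 3, 6}  B4 = {3, 4, 6}  B5 = {3, 4, 5}
Tree: B1–B2, B2–B3, B3–B4, B4–B5
Each bag holds 3 vertices, so the decomposition has width 2, which upper-bounds the treewidth. For the lower bound, G contains the cycle 3–7–1–2–6–4–5–3, so G is not a forest; only forests have treewidth ≤ 1, hence tw(G) ≥ 2. Hence tw(G) = 2 exactly.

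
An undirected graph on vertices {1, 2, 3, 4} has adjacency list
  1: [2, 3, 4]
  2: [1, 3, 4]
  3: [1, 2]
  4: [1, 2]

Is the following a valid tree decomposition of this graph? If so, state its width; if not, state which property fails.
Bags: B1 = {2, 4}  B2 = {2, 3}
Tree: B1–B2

No — vertex 1 appears in no bag.

A tree decomposition must satisfy three properties: every vertex lies in some bag; for every edge, both endpoints lie together in some bag; and for every vertex, the bags containing it form a connected subtree. Here vertex 1 appears in no bag, so the decomposition is invalid.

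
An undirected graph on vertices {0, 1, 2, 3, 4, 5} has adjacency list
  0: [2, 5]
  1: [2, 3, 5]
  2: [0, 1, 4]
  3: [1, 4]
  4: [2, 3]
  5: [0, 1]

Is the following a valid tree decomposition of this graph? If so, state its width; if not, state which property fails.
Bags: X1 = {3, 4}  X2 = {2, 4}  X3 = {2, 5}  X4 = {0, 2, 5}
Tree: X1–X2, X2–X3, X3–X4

No — vertex 1 appears in no bag.

A tree decomposition must satisfy three properties: every vertex lies in some bag; for every edge, both endpoints lie together in some bag; and for every vertex, the bags containing it form a connected subtree. Here vertex 1 appears in no bag, so the decomposition is invalid.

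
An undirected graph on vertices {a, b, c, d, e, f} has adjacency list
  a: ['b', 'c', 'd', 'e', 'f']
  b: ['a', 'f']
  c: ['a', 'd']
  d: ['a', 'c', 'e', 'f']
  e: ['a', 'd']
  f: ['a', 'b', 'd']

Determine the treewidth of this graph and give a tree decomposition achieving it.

Treewidth 2.
Bags: B1 = {a, b, f}  B2 = {a, d, f}  B3 = {a, c, d}  B4 = {a, d, e}
Tree: B1–B2, B2–B3, B3–B4

Each bag holds 3 vertices, so the decomposition has width 2, which upper-bounds the treewidth. For the lower bound, the 3 vertices {a, d, e} are pairwise adjacent, and any tree decomposition puts a clique entirely inside one bag — forcing width ≥ 2. Hence tw(G) = 2 exactly.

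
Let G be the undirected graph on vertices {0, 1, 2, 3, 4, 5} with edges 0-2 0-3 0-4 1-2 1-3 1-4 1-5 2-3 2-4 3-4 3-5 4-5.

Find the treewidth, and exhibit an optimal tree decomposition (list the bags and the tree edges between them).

Each bag holds 4 vertices, so the decomposition has width 3, which upper-bounds the treewidth. For the lower bound, the 4 vertices {0, 2, 3, 4} are pairwise adjacent, and any tree decomposition puts a clique entirely inside one bag — forcing width ≥ 3. Hence tw(G) = 3 exactly.

Treewidth 3.
One optimal decomposition is:
Bags: B1 = {1, 3, 4, 5}  B2 = {1, 2, 3, 4}  B3 = {0, 2, 3, 4}
Tree: B1–B2, B2–B3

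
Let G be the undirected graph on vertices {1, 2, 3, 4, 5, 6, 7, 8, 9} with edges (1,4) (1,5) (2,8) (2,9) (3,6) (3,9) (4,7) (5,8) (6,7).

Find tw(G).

A width-2 tree decomposition is:
Bags: B1 = {1, 4, 7}  B2 = {1, 6, 7}  B3 = {1, 3, 6}  B4 = {1, 3, 9}  B5 = {1, 2, 9}  B6 = {1, 2, 8}  B7 = {1, 5, 8}
Tree: B1–B2, B2–B3, B3–B4, B4–B5, B5–B6, B6–B7
Every bag has size at most 3, so the width is 3 − 1 = 2 and tw(G) ≤ 2. The edges 1–4–7–6–3–9–2–8–5–1 form a cycle, so G is not a tree and its treewidth is at least 2. The upper and lower bounds meet at 2, so that is the treewidth.

2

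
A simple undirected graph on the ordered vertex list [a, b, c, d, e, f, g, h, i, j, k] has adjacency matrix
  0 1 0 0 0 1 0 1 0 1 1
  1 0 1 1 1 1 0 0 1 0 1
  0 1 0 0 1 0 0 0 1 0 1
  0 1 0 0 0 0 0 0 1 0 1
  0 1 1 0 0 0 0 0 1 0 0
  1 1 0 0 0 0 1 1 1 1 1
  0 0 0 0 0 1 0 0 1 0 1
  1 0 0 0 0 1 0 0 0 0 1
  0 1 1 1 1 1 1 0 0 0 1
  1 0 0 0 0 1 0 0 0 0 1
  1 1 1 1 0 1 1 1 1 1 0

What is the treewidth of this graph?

3

A width-3 tree decomposition is:
Bags: B1 = {a, b, f, k}  B2 = {b, f, i, k}  B3 = {b, c, i, k}  B4 = {a, f, j, k}  B5 = {b, d, i, k}  B6 = {b, c, e, i}  B7 = {a, f, h, k}  B8 = {f, g, i, k}
Tree: B1–B2, B2–B3, B1–B4, B3–B5, B3–B6, B4–B7, B2–B8
The largest bag has 4 vertices, giving width 3; this decomposition certifies tw(G) ≤ 3. On the other hand G contains the 4-clique {b, c, e, i}. A clique must lie in a single bag of any decomposition, so no decomposition can have width below 3. Hence tw(G) = 3 exactly.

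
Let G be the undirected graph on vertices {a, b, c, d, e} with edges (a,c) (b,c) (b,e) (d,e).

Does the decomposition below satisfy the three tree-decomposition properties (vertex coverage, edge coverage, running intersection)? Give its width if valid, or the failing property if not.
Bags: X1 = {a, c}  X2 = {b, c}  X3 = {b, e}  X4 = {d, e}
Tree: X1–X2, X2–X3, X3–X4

Vertex coverage: the bags together contain {a, b, c, d, e}, the full vertex set. Edge coverage: each edge of G has both endpoints in at least one bag. Running intersection: for every vertex, the bags containing it form a connected subtree. All three properties hold, so this is a valid tree decomposition of width max|bag| − 1 = 1, and hence tw(G) ≤ 1.

Yes; width 1.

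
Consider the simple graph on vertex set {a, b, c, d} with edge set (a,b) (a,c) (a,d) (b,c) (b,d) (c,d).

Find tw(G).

A width-3 tree decomposition is:
Bags: B1 = {a, b, c, d}
Tree: (single bag)
A single bag containing all 4 vertices is trivially a valid decomposition of width 3. Conversely, {a, b, c, d} is a clique of size 4, and the vertices of any clique must share a bag in every tree decomposition; so some bag has ≥ 4 vertices and tw(G) ≥ 3. The upper and lower bounds meet at 3, so that is the treewidth.

3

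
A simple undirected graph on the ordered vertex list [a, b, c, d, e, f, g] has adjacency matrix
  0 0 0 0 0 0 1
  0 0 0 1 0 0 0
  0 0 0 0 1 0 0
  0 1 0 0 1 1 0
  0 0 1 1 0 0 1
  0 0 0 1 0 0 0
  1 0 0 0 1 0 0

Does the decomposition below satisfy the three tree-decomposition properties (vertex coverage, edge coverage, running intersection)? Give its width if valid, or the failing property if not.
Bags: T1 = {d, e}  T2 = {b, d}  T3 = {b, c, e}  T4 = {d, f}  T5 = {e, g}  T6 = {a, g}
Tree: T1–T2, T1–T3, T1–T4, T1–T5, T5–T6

No — bags containing vertex b are not connected in the tree.

A tree decomposition must satisfy three properties: every vertex lies in some bag; for every edge, both endpoints lie together in some bag; and for every vertex, the bags containing it form a connected subtree. Here bags containing vertex b are not connected in the tree, so the decomposition is invalid.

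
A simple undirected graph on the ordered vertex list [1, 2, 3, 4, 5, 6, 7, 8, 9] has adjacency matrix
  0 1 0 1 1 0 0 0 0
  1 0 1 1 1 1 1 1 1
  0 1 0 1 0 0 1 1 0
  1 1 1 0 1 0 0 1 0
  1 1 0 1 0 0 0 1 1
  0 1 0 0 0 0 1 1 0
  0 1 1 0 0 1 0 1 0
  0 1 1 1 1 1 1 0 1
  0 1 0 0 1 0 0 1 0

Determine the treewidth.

A width-3 tree decomposition is:
Bags: B1 = {2, 4, 5, 8}  B2 = {2, 3, 4, 8}  B3 = {2, 3, 7, 8}  B4 = {1, 2, 4, 5}  B5 = {2, 6, 7, 8}  B6 = {2, 5, 8, 9}
Tree: B1–B2, B2–B3, B1–B4, B3–B5, B1–B6
The largest bag has 4 vertices, giving width 3; this decomposition certifies tw(G) ≤ 3. For the lower bound, the 4 vertices {2, 5, 8, 9} are pairwise adjacent, and any tree decomposition puts a clique entirely inside one bag — forcing width ≥ 3. Hence tw(G) = 3 exactly.

3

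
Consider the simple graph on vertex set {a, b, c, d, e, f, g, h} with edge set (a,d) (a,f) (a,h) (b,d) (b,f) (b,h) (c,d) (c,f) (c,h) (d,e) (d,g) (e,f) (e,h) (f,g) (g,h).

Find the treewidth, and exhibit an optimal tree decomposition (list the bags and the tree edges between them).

Treewidth 3.
One optimal decomposition is:
Bags: B1 = {c, d, f, h}  B2 = {d, e, f, h}  B3 = {b, d, f, h}  B4 = {a, d, f, h}  B5 = {d, f, g, h}
Tree: B1–B2, B2–B3, B3–B4, B4–B5

The largest bag has 4 vertices, giving width 3; this decomposition certifies tw(G) ≤ 3. For the lower bound: the 4 vertex sets {c,d}, {e,f}, {h}, {b} are disjoint, each induces a connected subgraph, and every pair is joined by at least one edge of G. Contracting each set to a single vertex therefore yields K_{4} as a minor, and since treewidth is minor-monotone, tw(G) ≥ tw(K_{4}) = 3. The upper and lower bounds meet at 3, so that is the treewidth.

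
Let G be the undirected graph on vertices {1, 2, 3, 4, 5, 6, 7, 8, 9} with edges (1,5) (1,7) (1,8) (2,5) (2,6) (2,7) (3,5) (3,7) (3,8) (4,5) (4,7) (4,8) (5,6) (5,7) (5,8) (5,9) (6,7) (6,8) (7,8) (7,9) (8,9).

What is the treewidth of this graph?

A width-3 tree decomposition is:
Bags: B1 = {4, 5, 7, 8}  B2 = {5, 7, 8, 9}  B3 = {5, 6, 7, 8}  B4 = {1, 5, 7, 8}  B5 = {3, 5, 7, 8}  B6 = {2, 5, 6, 7}
Tree: B1–B2, B2–B3, B3–B4, B3–B5, B3–B6
Every bag has size at most 4, so the width is 4 − 1 = 3 and tw(G) ≤ 3. For the lower bound, the 4 vertices {1, 5, 7, 8} are pairwise adjacent, and any tree decomposition puts a clique entirely inside one bag — forcing width ≥ 3. Hence tw(G) = 3 exactly.

3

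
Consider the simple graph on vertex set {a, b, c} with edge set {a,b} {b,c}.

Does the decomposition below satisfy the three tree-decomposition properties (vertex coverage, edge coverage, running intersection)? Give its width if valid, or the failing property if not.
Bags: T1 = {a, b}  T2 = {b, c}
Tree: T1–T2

Vertex coverage: the bags together contain {a, b, c}, the full vertex set. Edge coverage: each edge of G has both endpoints in at least one bag. Running intersection: for every vertex, the bags containing it form a connected subtree. All three properties hold, so this is a valid tree decomposition of width max|bag| − 1 = 1, and hence tw(G) ≤ 1.

Yes; width 1.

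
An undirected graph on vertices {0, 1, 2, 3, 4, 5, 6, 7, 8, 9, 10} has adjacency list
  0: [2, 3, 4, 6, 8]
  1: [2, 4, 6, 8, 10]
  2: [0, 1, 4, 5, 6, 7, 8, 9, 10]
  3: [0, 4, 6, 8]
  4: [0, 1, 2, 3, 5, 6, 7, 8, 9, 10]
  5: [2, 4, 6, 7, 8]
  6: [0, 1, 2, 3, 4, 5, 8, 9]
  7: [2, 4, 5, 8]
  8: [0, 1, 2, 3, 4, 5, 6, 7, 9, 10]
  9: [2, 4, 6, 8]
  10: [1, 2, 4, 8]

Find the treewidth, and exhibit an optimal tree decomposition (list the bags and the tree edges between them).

The largest bag has 5 vertices, giving width 4; this decomposition certifies tw(G) ≤ 4. On the other hand G contains the 5-clique {1, 2, 4, 8, 10}. A clique must lie in a single bag of any decomposition, so no decomposition can have width below 4. Therefore the treewidth is 4.

Treewidth 4.
One optimal decomposition is:
Bags: B1 = {1, 2, 4, 6, 8}  B2 = {2, 4, 5, 6, 8}  B3 = {0, 2, 4, 6, 8}  B4 = {0, 3, 4, 6, 8}  B5 = {2, 4, 5, 7, 8}  B6 = {2, 4, 6, 8, 9}  B7 = {1, 2, 4, 8, 10}
Tree: B1–B2, B1–B3, B3–B4, B2–B5, B3–B6, B1–B7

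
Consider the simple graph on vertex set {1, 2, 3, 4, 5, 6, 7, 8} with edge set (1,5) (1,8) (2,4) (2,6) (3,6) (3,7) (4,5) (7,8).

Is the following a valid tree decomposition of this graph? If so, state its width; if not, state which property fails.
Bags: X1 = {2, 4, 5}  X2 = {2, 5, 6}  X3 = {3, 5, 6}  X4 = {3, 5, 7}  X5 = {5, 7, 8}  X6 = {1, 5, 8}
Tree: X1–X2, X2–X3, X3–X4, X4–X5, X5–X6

Yes; width 2.

Vertex coverage: the bags together contain {1, 2, 3, 4, 5, 6, 7, 8}, the full vertex set. Edge coverage: each edge of G has both endpoints in at least one bag. Running intersection: for every vertex, the bags containing it form a connected subtree. All three properties hold, so this is a valid tree decomposition of width max|bag| − 1 = 2, and hence tw(G) ≤ 2.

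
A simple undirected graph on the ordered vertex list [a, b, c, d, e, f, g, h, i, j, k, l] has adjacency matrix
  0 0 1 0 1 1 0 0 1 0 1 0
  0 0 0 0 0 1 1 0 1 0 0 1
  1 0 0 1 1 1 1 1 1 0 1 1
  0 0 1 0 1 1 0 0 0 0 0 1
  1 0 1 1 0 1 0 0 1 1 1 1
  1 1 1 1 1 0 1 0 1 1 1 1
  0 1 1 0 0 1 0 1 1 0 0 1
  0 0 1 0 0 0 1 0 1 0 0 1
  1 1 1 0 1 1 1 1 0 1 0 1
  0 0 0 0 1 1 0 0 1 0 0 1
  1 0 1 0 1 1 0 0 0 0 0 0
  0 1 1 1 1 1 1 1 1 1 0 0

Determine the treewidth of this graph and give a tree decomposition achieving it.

Every bag has size at most 5, so the width is 5 − 1 = 4 and tw(G) ≤ 4. For the lower bound, the 5 vertices {c, g, h, i, l} are pairwise adjacent, and any tree decomposition puts a clique entirely inside one bag — forcing width ≥ 4. Therefore the treewidth is 4.

Treewidth 4.
One such decomposition:
Bags: B1 = {c, e, f, i, l}  B2 = {c, f, g, i, l}  B3 = {a, c, e, f, i}  B4 = {c, d, e, f, l}  B5 = {c, g, h, i, l}  B6 = {e, f, i, j, l}  B7 = {b, f, g, i, l}  B8 = {a, c, e, f, k}
Tree: B1–B2, B1–B3, B1–B4, B2–B5, B1–B6, B2–B7, B3–B8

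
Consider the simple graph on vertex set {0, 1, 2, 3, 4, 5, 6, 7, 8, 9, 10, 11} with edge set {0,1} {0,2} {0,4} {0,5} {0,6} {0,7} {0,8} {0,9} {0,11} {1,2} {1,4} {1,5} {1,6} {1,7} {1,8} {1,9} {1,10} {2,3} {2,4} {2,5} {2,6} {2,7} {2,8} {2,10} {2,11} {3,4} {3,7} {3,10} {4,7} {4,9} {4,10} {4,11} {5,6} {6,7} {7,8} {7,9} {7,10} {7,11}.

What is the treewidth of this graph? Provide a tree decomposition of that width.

Every bag has size at most 5, so the width is 5 − 1 = 4 and tw(G) ≤ 4. Conversely, {0, 1, 4, 7, 9} is a clique of size 5, and the vertices of any clique must share a bag in every tree decomposition; so some bag has ≥ 5 vertices and tw(G) ≥ 4. Combining the bounds, tw(G) = 4.

Treewidth 4.
One optimal decomposition is:
Bags: B1 = {0, 2, 4, 7, 11}  B2 = {0, 1, 2, 4, 7}  B3 = {0, 1, 2, 6, 7}  B4 = {1, 2, 4, 7, 10}  B5 = {2, 3, 4, 7, 10}  B6 = {0, 1, 2, 5, 6}  B7 = {0, 1, 2, 7, 8}  B8 = {0, 1, 4, 7, 9}
Tree: B1–B2, B2–B3, B2–B4, B4–B5, B3–B6, B3–B7, B2–B8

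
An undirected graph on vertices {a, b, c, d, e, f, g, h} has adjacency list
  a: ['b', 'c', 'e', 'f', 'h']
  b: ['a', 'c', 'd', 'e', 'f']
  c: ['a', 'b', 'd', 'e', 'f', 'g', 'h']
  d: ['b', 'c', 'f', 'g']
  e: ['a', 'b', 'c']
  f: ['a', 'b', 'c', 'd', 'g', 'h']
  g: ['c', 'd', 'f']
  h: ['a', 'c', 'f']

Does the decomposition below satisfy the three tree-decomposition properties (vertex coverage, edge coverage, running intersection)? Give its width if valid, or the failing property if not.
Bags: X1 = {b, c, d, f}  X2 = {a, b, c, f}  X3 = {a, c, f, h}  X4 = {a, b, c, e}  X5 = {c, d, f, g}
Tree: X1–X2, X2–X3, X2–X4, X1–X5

Yes; width 3.

Every vertex of G appears in some bag (union = {a, b, c, d, e, f, g, h}); every edge is covered by a bag; and for each vertex v the set of bags containing v is connected in the bag tree. The decomposition is therefore valid. The largest bag has 4 vertices, so the width is 3.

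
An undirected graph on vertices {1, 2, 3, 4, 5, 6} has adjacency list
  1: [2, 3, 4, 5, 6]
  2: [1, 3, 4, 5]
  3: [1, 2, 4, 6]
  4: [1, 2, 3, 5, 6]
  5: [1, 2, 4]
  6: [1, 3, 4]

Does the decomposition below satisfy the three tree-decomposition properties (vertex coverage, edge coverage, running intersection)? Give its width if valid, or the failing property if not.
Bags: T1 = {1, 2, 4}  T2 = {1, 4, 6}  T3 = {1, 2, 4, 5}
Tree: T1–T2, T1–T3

No — vertex 3 appears in no bag.

A tree decomposition must satisfy three properties: every vertex lies in some bag; for every edge, both endpoints lie together in some bag; and for every vertex, the bags containing it form a connected subtree. Here vertex 3 appears in no bag, so the decomposition is invalid.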